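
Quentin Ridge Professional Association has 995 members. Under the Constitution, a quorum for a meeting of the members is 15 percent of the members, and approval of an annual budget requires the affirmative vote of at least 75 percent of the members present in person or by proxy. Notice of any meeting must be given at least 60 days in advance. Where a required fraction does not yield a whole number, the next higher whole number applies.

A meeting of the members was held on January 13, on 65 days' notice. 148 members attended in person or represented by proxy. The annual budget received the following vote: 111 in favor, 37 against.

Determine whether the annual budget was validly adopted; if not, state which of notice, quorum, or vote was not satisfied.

Notice: 65 days given; 60 required. Satisfied.
Quorum: 15% of 995 = 149.25, rounded up to 150; 148 present. Not satisfied.
Vote: requires three-fourths of those present (148); 3/4 of 148 = 111, so 111 needed; 111 in favor. Satisfied.

Invalid — quorum requirement not satisfied.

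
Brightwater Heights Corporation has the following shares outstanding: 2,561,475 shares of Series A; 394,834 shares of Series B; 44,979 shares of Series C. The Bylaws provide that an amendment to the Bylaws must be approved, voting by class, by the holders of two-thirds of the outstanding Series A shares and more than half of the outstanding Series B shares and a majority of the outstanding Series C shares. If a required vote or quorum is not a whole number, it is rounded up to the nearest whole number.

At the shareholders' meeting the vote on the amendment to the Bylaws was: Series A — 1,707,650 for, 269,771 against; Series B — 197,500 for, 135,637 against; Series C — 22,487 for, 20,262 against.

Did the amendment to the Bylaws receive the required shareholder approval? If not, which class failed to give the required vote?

Not approved — the Series C shares did not give the required vote.

Series A: 2/3 of 2561475 = 1707650; 1,707,650 required, 1,707,650 in favor — approved.
Series B: a majority of 394834 is 197418; 197,418 required, 197,500 in favor — approved.
Series C: a majority of 44979 is 22490; 22,490 required, 22,487 in favor — not approved.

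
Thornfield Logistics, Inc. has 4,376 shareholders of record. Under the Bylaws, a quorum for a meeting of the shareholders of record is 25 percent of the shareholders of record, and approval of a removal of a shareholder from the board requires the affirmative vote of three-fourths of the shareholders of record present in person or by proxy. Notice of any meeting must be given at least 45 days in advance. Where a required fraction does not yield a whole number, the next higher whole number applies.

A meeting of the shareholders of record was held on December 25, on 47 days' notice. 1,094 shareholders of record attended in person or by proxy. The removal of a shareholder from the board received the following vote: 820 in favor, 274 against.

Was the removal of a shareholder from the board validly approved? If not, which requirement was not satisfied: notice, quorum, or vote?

Invalid — vote requirement not satisfied.

Notice: 47 days given; 45 required. Satisfied.
Quorum: 25% of 4,376 = 1,094; 1,094 present. Satisfied.
Vote: requires three-fourths of those present (1,094); 3/4 of 1094 = 820.50, rounded up to 821, so 821 needed; 820 in favor. Not satisfied.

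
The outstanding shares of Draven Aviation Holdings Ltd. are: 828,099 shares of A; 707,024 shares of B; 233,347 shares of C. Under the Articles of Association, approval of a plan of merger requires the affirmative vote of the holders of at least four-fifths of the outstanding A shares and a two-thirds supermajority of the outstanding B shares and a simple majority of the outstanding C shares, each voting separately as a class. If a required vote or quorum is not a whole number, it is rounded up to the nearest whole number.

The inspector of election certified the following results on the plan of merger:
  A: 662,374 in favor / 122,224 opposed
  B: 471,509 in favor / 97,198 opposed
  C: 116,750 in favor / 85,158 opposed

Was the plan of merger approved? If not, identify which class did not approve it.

Not approved — the A shares did not give the required vote.

A: 4/5 of 828099 = 662479.20, rounded up to 662480; 662,480 required, 662,374 in favor — not approved.
B: 2/3 of 707024 = 471349.33, rounded up to 471350; 471,350 required, 471,509 in favor — approved.
C: a majority of 233347 is 116674; 116,674 required, 116,750 in favor — approved.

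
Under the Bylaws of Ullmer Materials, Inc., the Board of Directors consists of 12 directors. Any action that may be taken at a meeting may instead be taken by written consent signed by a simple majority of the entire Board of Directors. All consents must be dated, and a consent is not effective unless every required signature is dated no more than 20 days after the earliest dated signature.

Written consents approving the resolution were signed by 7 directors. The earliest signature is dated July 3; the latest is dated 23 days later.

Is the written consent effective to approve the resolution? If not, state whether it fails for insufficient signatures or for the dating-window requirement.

Signatures required: a simple majority of 12 — a majority of 12 is 7, so 7 needed; 7 signed. Sufficient.
Dating window: the latest signature is 23 days after the earliest; the limit is 20 days. Outside the window.

Not effective — dating-window requirement not satisfied.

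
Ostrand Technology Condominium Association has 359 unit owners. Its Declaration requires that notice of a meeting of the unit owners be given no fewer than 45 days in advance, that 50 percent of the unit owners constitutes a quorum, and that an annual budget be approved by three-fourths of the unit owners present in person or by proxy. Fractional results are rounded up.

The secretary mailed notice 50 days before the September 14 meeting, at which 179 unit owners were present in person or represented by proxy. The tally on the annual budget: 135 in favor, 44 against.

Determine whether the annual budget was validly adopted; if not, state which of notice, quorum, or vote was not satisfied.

Invalid — quorum requirement not satisfied.

Notice: 50 days given; 45 required. Satisfied.
Quorum: 50% of 359 = 179.50, rounded up to 180; 179 present. Not satisfied.
Vote: requires three-fourths of those present (179); 3/4 of 179 = 134.25, rounded up to 135, so 135 needed; 135 in favor. Satisfied.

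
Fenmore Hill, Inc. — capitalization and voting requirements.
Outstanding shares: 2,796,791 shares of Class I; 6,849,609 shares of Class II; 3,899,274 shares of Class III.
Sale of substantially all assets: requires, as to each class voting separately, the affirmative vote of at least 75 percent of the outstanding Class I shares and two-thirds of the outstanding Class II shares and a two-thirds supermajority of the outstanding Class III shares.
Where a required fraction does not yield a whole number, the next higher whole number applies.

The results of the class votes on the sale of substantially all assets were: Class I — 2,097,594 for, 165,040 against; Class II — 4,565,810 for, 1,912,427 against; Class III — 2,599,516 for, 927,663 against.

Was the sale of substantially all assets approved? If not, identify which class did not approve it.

Class I: 3/4 of 2796791 = 2097593.25, rounded up to 2097594; 2,097,594 required, 2,097,594 in favor — approved.
Class II: 2/3 of 6849609 = 4566406; 4,566,406 required, 4,565,810 in favor — not approved.
Class III: 2/3 of 3899274 = 2599516; 2,599,516 required, 2,599,516 in favor — approved.

Not approved — the Class II shares did not give the required vote.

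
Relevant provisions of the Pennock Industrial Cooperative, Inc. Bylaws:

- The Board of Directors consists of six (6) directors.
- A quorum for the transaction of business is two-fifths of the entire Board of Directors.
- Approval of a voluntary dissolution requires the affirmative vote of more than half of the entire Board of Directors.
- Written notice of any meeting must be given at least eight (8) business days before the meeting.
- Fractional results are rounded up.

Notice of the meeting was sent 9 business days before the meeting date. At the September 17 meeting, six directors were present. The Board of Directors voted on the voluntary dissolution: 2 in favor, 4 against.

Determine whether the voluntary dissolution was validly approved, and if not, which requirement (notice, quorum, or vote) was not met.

Invalid — vote requirement not satisfied.

Notice: 9 business days given; 8 required (9 ≥ 8). Satisfied.
Quorum: 6 present; quorum is 3. Satisfied.
Vote: the voluntary dissolution requires a majority of the entire Board of Directors (6). A majority of 6 is 4, so 4 affirmative votes are needed; 2 voted in favor. Not satisfied.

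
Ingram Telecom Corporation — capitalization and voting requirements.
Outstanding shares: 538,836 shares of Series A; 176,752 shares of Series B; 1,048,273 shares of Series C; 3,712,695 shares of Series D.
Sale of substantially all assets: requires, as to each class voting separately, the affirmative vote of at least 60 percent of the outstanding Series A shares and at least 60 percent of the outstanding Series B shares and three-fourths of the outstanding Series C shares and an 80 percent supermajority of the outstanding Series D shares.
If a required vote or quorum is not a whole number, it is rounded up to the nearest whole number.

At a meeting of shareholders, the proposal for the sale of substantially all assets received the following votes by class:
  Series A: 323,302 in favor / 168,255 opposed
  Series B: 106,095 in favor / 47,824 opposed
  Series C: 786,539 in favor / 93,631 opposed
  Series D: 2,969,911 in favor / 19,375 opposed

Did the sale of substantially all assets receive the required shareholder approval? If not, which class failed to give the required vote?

Series A: 3/5 of 538836 = 323301.60, rounded up to 323302; 323,302 required, 323,302 in favor — approved.
Series B: 3/5 of 176752 = 106051.20, rounded up to 106052; 106,052 required, 106,095 in favor — approved.
Series C: 3/4 of 1048273 = 786204.75, rounded up to 786205; 786,205 required, 786,539 in favor — approved.
Series D: 4/5 of 3712695 = 2970156; 2,970,156 required, 2,969,911 in favor — not approved.

Not approved — the Series D shares did not give the required vote.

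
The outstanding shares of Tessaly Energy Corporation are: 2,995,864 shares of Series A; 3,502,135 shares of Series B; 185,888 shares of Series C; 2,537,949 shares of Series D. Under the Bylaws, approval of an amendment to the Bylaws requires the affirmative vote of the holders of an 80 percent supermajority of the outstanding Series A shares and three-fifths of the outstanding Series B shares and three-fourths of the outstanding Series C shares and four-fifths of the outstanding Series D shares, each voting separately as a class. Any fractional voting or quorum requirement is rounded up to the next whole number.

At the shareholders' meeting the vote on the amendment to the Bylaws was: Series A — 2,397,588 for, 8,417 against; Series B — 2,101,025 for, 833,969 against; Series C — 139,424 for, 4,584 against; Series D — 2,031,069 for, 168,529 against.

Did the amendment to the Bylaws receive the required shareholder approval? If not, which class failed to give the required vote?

Series A: 4/5 of 2995864 = 2396691.20, rounded up to 2396692; 2,396,692 required, 2,397,588 in favor — approved.
Series B: 3/5 of 3502135 = 2101281; 2,101,281 required, 2,101,025 in favor — not approved.
Series C: 3/4 of 185888 = 139416; 139,416 required, 139,424 in favor — approved.
Series D: 4/5 of 2537949 = 2030359.20, rounded up to 2030360; 2,030,360 required, 2,031,069 in favor — approved.

Not approved — the Series B shares did not give the required vote.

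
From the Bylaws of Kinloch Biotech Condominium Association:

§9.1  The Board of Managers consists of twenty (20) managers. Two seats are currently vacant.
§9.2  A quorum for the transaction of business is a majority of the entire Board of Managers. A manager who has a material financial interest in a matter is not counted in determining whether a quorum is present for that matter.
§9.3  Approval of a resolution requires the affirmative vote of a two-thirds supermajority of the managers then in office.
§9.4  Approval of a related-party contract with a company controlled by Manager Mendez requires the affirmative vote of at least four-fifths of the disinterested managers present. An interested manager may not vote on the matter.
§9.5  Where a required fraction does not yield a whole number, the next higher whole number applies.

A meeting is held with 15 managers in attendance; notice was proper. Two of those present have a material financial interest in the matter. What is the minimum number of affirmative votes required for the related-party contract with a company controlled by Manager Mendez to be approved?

The related-party contract with a company controlled by Manager Mendez requires four-fifths of the disinterested managers present (15 − 2 = 13).
4/5 of 13 = 10.40, rounded up to 11.

11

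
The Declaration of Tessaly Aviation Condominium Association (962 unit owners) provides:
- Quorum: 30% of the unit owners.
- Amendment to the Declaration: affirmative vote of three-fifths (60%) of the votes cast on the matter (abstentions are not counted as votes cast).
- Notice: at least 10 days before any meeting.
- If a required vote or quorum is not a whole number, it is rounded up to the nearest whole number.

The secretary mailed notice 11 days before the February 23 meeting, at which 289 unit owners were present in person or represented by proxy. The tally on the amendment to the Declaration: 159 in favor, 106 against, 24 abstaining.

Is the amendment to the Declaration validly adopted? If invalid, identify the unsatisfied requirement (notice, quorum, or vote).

Valid — all requirements satisfied.

Notice: 11 days given; 10 required. Satisfied.
Quorum: 30% of 962 = 288.60, rounded up to 289; 289 present. Satisfied.
Vote: requires three-fifths of the votes cast (289 − 24 abstaining = 265); 3/5 of 265 = 159, so 159 needed; 159 in favor. Satisfied.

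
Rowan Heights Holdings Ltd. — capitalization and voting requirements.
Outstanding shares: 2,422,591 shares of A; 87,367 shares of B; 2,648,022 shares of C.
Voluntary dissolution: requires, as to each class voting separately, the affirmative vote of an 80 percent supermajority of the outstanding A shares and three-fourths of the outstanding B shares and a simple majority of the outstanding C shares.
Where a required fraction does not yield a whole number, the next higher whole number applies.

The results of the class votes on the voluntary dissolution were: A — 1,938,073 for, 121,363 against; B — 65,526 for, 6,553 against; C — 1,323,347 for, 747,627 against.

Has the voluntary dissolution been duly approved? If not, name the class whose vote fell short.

A: 4/5 of 2422591 = 1938072.80, rounded up to 1938073; 1,938,073 required, 1,938,073 in favor — approved.
B: 3/4 of 87367 = 65525.25, rounded up to 65526; 65,526 required, 65,526 in favor — approved.
C: a majority of 2648022 is 1324012; 1,324,012 required, 1,323,347 in favor — not approved.

Not approved — the C shares did not give the required vote.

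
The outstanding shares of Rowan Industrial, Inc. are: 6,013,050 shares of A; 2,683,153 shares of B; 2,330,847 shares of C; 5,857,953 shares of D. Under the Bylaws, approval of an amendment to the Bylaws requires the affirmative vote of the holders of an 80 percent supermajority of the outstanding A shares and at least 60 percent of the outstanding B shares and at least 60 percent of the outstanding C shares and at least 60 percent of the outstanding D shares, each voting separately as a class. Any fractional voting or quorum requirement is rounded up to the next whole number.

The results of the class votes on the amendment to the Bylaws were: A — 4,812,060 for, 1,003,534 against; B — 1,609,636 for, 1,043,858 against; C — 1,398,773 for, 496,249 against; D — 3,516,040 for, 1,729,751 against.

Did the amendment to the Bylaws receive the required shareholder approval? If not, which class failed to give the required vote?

A: 4/5 of 6013050 = 4810440; 4,810,440 required, 4,812,060 in favor — approved.
B: 3/5 of 2683153 = 1609891.80, rounded up to 1609892; 1,609,892 required, 1,609,636 in favor — not approved.
C: 3/5 of 2330847 = 1398508.20, rounded up to 1398509; 1,398,509 required, 1,398,773 in favor — approved.
D: 3/5 of 5857953 = 3514771.80, rounded up to 3514772; 3,514,772 required, 3,516,040 in favor — approved.

Not approved — the B shares did not give the required vote.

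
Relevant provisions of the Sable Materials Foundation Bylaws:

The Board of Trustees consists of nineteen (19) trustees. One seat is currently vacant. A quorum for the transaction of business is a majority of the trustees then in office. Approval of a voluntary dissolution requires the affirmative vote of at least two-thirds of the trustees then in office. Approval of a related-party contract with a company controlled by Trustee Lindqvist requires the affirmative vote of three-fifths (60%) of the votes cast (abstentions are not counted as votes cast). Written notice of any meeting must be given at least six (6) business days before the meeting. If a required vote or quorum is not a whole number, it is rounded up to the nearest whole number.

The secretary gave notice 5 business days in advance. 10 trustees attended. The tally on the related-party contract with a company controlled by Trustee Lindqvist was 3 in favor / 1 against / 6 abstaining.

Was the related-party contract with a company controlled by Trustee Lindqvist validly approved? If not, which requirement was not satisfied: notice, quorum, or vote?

Invalid — notice requirement not satisfied.

Notice: 5 business days given; 6 required (5 < 6). Not satisfied.
Quorum: 10 present; quorum is 10. Satisfied.
Vote: the related-party contract with a company controlled by Trustee Lindqvist requires three-fifths of the votes cast (10 present − 6 abstaining = 4). 3/5 of 4 = 2.40, rounded up to 3, so 3 affirmative votes are needed; 3 voted in favor. Satisfied.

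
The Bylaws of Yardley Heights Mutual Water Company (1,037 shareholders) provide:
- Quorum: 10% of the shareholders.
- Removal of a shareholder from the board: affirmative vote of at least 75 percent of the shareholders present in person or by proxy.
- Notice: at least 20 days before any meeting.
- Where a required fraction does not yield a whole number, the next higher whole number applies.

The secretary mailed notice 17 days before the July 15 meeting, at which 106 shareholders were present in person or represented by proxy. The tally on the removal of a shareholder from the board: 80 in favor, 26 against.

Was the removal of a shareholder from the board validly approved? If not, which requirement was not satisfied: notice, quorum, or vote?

Invalid — notice requirement not satisfied.

Notice: 17 days given; 20 required. Not satisfied.
Quorum: 10% of 1,037 = 103.70, rounded up to 104; 106 present. Satisfied.
Vote: requires three-fourths of those present (106); 3/4 of 106 = 79.50, rounded up to 80, so 80 needed; 80 in favor. Satisfied.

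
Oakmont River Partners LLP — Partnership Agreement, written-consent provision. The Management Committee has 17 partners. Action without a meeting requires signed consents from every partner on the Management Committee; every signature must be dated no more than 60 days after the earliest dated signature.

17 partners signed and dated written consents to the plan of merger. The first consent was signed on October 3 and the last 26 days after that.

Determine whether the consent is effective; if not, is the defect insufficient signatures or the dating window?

Signatures required: every one of 17 — unanimous means all 17, so 17 needed; 17 signed. Sufficient.
Dating window: the latest signature is 26 days after the earliest; the limit is 60 days. Within the window.

Effective — both the signature and dating-window requirements are satisfied.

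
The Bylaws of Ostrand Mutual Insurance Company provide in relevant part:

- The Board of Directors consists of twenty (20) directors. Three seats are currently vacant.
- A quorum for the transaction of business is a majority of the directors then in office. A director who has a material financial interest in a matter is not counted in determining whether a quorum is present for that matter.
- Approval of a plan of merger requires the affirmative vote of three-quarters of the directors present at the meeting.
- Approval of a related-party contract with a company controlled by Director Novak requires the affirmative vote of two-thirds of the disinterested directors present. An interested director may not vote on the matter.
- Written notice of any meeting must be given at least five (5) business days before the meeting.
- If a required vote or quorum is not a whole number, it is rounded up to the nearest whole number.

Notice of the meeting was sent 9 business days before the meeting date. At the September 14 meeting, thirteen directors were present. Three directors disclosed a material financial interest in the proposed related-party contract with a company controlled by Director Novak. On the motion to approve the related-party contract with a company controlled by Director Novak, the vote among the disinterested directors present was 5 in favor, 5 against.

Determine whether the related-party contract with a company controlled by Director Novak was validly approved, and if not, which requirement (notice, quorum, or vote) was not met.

Invalid — vote requirement not satisfied.

Notice: 9 business days given; 5 required (9 ≥ 5). Satisfied.
Quorum: 13 present, but the 3 interested directors do not count, leaving 10. Quorum is 9. Satisfied.
Vote: the related-party contract with a company controlled by Director Novak requires two-thirds of the disinterested directors present (13 − 3 = 10). 2/3 of 10 = 6.67, rounded up to 7, so 7 affirmative votes are needed; 5 voted in favor. Not satisfied.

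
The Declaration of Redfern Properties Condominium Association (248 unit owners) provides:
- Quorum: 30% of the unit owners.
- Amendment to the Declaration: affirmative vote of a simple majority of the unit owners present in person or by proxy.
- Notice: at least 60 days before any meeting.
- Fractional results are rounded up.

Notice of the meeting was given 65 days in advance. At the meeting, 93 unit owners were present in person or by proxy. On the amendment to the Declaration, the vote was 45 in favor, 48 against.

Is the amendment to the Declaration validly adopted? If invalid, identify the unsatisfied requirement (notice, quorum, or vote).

Invalid — vote requirement not satisfied.

Notice: 65 days given; 60 required. Satisfied.
Quorum: 30% of 248 = 74.40, rounded up to 75; 93 present. Satisfied.
Vote: requires a majority of those present (93); a majority of 93 is 47, so 47 needed; 45 in favor. Not satisfied.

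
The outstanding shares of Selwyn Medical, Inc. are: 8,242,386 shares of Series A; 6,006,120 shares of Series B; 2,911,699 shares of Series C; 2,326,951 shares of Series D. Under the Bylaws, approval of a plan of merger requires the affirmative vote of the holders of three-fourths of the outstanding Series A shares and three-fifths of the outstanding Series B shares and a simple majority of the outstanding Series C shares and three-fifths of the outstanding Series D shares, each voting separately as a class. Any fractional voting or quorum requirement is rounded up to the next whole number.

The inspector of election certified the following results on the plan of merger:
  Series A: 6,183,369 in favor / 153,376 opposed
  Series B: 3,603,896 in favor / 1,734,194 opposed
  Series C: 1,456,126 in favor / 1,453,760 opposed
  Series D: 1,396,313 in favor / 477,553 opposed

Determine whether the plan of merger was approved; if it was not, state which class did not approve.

Approved — every class gave the required vote.

Series A: 3/4 of 8242386 = 6181789.50, rounded up to 6181790; 6,181,790 required, 6,183,369 in favor — approved.
Series B: 3/5 of 6006120 = 3603672; 3,603,672 required, 3,603,896 in favor — approved.
Series C: a majority of 2911699 is 1455850; 1,455,850 required, 1,456,126 in favor — approved.
Series D: 3/5 of 2326951 = 1396170.60, rounded up to 1396171; 1,396,171 required, 1,396,313 in favor — approved.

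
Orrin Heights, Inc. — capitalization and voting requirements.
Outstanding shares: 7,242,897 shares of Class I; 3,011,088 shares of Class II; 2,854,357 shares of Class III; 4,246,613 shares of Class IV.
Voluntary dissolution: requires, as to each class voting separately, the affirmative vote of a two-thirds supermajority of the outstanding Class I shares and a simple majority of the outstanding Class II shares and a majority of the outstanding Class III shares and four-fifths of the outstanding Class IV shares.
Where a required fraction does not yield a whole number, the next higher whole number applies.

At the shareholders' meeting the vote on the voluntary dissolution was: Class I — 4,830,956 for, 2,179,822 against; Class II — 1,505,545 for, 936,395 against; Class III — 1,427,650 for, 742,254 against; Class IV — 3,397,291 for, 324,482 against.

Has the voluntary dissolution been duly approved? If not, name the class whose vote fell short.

Class I: 2/3 of 7242897 = 4828598; 4,828,598 required, 4,830,956 in favor — approved.
Class II: a majority of 3011088 is 1505545; 1,505,545 required, 1,505,545 in favor — approved.
Class III: a majority of 2854357 is 1427179; 1,427,179 required, 1,427,650 in favor — approved.
Class IV: 4/5 of 4246613 = 3397290.40, rounded up to 3397291; 3,397,291 required, 3,397,291 in favor — approved.

Approved — every class gave the required vote.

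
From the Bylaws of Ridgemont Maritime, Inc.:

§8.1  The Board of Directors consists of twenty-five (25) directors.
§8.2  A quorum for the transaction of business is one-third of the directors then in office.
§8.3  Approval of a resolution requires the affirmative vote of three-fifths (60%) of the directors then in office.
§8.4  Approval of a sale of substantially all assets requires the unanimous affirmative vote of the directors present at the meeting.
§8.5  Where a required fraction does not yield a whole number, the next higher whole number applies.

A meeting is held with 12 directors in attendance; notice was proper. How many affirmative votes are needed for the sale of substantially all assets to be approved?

12

The sale of substantially all assets requires the unanimous vote of the directors present (12).
Unanimous means all 12.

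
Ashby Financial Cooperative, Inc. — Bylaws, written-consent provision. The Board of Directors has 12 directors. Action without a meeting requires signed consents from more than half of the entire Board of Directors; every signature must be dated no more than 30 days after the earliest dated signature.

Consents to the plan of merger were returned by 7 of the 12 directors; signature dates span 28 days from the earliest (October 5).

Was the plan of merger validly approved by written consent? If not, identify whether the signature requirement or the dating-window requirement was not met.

Effective — both the signature and dating-window requirements are satisfied.

Signatures required: more than half of 12 — a majority of 12 is 7, so 7 needed; 7 signed. Sufficient.
Dating window: the latest signature is 28 days after the earliest; the limit is 30 days. Within the window.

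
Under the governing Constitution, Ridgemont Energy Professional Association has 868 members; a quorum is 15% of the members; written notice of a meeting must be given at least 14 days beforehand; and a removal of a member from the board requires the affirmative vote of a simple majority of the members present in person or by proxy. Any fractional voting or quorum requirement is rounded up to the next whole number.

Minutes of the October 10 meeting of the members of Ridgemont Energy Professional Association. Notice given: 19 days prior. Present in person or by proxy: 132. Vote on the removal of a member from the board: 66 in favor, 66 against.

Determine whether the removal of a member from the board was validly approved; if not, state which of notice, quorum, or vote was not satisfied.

Invalid — vote requirement not satisfied.

Notice: 19 days given; 14 required. Satisfied.
Quorum: 15% of 868 = 130.20, rounded up to 131; 132 present. Satisfied.
Vote: requires a majority of those present (132); a majority of 132 is 67, so 67 needed; 66 in favor. Not satisfied.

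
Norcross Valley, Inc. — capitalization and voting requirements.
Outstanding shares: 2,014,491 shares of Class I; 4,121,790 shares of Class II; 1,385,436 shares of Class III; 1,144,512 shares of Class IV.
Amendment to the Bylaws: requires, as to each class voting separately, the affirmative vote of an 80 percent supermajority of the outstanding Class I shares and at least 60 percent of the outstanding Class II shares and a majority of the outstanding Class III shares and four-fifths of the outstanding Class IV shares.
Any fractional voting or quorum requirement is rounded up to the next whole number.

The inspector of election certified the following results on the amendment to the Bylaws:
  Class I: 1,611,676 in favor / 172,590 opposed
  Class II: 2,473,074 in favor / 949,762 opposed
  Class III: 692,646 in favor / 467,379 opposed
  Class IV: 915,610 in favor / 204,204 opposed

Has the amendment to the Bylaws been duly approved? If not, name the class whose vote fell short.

Not approved — the Class III shares did not give the required vote.

Class I: 4/5 of 2014491 = 1611592.80, rounded up to 1611593; 1,611,593 required, 1,611,676 in favor — approved.
Class II: 3/5 of 4121790 = 2473074; 2,473,074 required, 2,473,074 in favor — approved.
Class III: a majority of 1385436 is 692719; 692,719 required, 692,646 in favor — not approved.
Class IV: 4/5 of 1144512 = 915609.60, rounded up to 915610; 915,610 required, 915,610 in favor — approved.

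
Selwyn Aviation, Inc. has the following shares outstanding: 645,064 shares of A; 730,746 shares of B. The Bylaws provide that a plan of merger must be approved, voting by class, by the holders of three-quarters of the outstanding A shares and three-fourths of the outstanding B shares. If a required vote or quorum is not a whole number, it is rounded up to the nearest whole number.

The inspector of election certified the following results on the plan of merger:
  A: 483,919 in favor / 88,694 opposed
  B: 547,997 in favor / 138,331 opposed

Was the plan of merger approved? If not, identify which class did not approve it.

Not approved — the B shares did not give the required vote.

A: 3/4 of 645064 = 483798; 483,798 required, 483,919 in favor — approved.
B: 3/4 of 730746 = 548059.50, rounded up to 548060; 548,060 required, 547,997 in favor — not approved.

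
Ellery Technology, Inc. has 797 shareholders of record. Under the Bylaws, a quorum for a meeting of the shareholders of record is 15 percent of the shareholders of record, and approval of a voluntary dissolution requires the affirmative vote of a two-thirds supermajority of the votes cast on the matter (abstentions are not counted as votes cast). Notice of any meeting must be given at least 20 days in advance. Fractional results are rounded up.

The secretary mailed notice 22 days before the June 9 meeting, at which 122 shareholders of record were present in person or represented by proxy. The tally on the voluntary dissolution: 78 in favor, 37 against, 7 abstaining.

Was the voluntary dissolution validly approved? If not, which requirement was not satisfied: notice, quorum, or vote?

Notice: 22 days given; 20 required. Satisfied.
Quorum: 15% of 797 = 119.55, rounded up to 120; 122 present. Satisfied.
Vote: requires two-thirds of the votes cast (122 − 7 abstaining = 115); 2/3 of 115 = 76.67, rounded up to 77, so 77 needed; 78 in favor. Satisfied.

Valid — all requirements satisfied.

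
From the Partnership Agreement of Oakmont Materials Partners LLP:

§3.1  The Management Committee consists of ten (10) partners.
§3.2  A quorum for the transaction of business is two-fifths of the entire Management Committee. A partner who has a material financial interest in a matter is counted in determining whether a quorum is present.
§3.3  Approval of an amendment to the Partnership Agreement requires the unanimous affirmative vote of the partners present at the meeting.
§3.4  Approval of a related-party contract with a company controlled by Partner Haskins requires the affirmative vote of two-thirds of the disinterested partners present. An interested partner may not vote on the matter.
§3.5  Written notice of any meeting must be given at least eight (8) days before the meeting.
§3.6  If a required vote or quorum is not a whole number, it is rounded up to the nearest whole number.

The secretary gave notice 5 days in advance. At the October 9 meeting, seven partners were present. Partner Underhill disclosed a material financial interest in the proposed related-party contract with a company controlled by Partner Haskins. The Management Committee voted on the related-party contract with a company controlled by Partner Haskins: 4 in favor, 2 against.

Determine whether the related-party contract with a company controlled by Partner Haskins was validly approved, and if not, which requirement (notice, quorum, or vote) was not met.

Notice: 5 days given; 8 required (5 < 8). Not satisfied.
Quorum: 7 present (interested partners count toward quorum); quorum is 4. Satisfied.
Vote: the related-party contract with a company controlled by Partner Haskins requires two-thirds of the disinterested partners present (7 − 1 = 6). 2/3 of 6 = 4, so 4 affirmative votes are needed; 4 voted in favor. Satisfied.

Invalid — notice requirement not satisfied.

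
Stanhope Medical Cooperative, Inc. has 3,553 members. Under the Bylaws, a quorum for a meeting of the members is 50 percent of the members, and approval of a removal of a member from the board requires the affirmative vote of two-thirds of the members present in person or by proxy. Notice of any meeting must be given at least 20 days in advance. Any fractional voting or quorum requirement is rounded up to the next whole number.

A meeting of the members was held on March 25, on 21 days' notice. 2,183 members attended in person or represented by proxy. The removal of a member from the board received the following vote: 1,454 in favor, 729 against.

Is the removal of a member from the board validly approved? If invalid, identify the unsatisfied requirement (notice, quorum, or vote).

Invalid — vote requirement not satisfied.

Notice: 21 days given; 20 required. Satisfied.
Quorum: 50% of 3,553 = 1,776.50, rounded up to 1,777; 2,183 present. Satisfied.
Vote: requires two-thirds of those present (2,183); 2/3 of 2183 = 1455.33, rounded up to 1456, so 1,456 needed; 1,454 in favor. Not satisfied.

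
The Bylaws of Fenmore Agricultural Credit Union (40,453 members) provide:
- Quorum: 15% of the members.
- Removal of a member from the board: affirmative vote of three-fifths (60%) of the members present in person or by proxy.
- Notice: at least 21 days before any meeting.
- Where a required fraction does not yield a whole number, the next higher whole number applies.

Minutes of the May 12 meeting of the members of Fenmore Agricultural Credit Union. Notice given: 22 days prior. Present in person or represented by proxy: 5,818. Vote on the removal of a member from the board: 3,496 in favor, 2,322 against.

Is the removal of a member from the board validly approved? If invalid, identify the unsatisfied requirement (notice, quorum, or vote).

Notice: 22 days given; 21 required. Satisfied.
Quorum: 15% of 40,453 = 6,067.95, rounded up to 6,068; 5,818 present. Not satisfied.
Vote: requires three-fifths of those present (5,818); 3/5 of 5818 = 3490.80, rounded up to 3491, so 3,491 needed; 3,496 in favor. Satisfied.

Invalid — quorum requirement not satisfied.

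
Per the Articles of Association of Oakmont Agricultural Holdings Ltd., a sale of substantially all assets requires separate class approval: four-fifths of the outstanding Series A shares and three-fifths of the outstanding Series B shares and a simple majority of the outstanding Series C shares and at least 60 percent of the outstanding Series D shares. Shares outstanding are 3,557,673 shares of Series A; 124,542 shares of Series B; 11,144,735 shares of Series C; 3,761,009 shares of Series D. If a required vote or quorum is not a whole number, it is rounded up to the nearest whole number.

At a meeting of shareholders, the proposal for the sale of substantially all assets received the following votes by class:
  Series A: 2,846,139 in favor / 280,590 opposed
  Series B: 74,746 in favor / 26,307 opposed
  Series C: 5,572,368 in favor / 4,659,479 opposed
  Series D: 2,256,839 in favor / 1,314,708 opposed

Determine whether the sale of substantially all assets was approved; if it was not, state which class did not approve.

Series A: 4/5 of 3557673 = 2846138.40, rounded up to 2846139; 2,846,139 required, 2,846,139 in favor — approved.
Series B: 3/5 of 124542 = 74725.20, rounded up to 74726; 74,726 required, 74,746 in favor — approved.
Series C: a majority of 11144735 is 5572368; 5,572,368 required, 5,572,368 in favor — approved.
Series D: 3/5 of 3761009 = 2256605.40, rounded up to 2256606; 2,256,606 required, 2,256,839 in favor — approved.

Approved — every class gave the required vote.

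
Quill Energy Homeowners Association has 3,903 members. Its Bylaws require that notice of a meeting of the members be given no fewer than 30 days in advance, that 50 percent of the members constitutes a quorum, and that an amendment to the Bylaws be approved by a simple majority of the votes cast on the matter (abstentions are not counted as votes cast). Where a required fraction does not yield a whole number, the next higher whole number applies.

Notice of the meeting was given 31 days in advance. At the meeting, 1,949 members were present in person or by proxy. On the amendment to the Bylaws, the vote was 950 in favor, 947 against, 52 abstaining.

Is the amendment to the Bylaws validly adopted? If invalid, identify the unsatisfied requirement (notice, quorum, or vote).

Notice: 31 days given; 30 required. Satisfied.
Quorum: 50% of 3,903 = 1,951.50, rounded up to 1,952; 1,949 present. Not satisfied.
Vote: requires a majority of the votes cast (1,949 − 52 abstaining = 1,897); a majority of 1897 is 949, so 949 needed; 950 in favor. Satisfied.

Invalid — quorum requirement not satisfied.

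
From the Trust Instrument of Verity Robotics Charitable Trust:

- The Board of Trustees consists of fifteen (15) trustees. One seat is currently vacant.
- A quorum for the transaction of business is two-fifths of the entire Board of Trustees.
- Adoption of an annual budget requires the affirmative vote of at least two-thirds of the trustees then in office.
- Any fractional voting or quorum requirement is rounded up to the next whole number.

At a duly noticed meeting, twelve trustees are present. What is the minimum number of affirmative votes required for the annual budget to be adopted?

The annual budget requires two-thirds of the trustees then in office (14).
2/3 of 14 = 9.33, rounded up to 10.

10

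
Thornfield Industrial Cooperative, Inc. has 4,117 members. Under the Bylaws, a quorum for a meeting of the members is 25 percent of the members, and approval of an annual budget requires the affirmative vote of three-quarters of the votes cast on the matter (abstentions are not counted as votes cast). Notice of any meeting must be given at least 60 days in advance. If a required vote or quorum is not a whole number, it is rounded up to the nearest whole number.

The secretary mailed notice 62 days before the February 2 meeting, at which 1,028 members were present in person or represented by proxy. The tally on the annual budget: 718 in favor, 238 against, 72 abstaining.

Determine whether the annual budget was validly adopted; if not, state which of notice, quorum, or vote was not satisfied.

Invalid — quorum requirement not satisfied.

Notice: 62 days given; 60 required. Satisfied.
Quorum: 25% of 4,117 = 1,029.25, rounded up to 1,030; 1,028 present. Not satisfied.
Vote: requires three-fourths of the votes cast (1,028 − 72 abstaining = 956); 3/4 of 956 = 717, so 717 needed; 718 in favor. Satisfied.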